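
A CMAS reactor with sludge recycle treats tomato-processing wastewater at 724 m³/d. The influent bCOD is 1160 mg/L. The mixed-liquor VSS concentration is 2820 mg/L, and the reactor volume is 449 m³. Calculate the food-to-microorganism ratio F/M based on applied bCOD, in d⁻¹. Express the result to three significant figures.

F/M ≈ 0.663 d⁻¹

F/M = applied load / biomass = Q·S₀/(V·X) = 724 × 1160 / (449.0 × 2820) = 0.6633 d⁻¹.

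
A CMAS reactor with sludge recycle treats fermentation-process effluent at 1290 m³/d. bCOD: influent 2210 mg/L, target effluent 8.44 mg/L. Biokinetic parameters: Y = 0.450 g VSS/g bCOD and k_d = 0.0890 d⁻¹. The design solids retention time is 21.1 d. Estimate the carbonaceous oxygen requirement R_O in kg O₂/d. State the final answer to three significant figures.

The observed yield is Y_obs = Y/(1 + k_d·θ_c) = 0.450 / (1 + 0.0890 × 21.1) = 0.450 / 2.878 = 0.1564 g VSS per g bCOD removed.
Substrate removed = Q·(S₀ − S) = 1290 m³/d × (2210 − 8.44) g/m³ = 2.84×10^6 g/d = 2840 kg/d.
Biomass synthesised: P_X = Y_obs × 2840 = 444.1 kg VSS/d.
Carbonaceous O₂ demand = substrate oxidised − cell-mass equivalent = 2840 − 1.42 × 444.1 = 2209 kg O₂/d.

R_O ≈ 2210 kg O₂/d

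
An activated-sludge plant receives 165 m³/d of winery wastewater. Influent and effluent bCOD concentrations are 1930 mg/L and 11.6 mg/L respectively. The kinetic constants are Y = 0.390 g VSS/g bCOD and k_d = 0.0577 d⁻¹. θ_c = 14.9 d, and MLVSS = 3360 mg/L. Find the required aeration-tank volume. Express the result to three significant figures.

V ≈ 294 m³

From the SRT design equation V = Y Q (S₀−S) θ_c / [X (1 + k_d θ_c)] = 0.390 × 165 × (1930 − 11.6) × 14.9 / [3360 × (1 + 0.0577 × 14.9)] = 1.84×10^6 / 6249 = 294.4 m³.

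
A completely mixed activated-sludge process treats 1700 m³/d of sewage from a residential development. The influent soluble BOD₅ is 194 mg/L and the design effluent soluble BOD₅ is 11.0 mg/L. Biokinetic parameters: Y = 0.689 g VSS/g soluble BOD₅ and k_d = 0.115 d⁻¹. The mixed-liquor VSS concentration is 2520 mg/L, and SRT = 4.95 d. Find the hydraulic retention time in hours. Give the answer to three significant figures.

Rearranging the biomass balance for a CMAS with decay, V = Y·Q·ΔS·θ_c / [X·(1+k_d θ_c)] = 0.689 × 1700 × (194 − 11.0) × 4.95 / [2520 × (1 + 0.115 × 4.95)] = 1.06×10^6 / 3955 = 268.3 m³.
Hydraulic retention time τ = V/Q = 268.3 / 1700 = 0.1578 d = 3.788 h.

τ ≈ 3.79 h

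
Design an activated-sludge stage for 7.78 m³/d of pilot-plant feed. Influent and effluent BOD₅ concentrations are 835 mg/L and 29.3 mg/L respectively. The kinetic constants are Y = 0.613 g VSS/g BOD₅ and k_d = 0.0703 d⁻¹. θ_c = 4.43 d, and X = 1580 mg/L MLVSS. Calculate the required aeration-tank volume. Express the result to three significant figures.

From the SRT design equation V = Y Q (S₀−S) θ_c / [X (1 + k_d θ_c)] = 0.613 × 7.78 × (835 − 29.3) × 4.43 / [1580 × (1 + 0.0703 × 4.43)] = 1.7×10^4 / 2072 = 8.215 m³.

V ≈ 8.22 m³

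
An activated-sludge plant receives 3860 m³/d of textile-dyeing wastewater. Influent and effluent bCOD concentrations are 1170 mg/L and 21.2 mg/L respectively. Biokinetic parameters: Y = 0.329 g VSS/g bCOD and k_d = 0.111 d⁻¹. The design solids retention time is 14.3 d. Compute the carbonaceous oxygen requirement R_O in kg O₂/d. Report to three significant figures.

R_O ≈ 3630 kg O₂/d

Y_obs = Y / (1 + k_d θ_c) = 0.329 / (1 + 0.111 × 14.3) = 0.329 / 2.587 = 0.1272.
Mass of bCOD removed per day: Q(S₀ − S) = 3860 × 1149 g/m³ = 4434 kg/d.
Net sludge production P_X = 0.1272 × 4434 = 563.9 kg VSS/d.
R_O = Q·(S₀ − S) − 1.42·P_X = 4434 − 1.42 × 563.9 = 3634 kg O₂/d.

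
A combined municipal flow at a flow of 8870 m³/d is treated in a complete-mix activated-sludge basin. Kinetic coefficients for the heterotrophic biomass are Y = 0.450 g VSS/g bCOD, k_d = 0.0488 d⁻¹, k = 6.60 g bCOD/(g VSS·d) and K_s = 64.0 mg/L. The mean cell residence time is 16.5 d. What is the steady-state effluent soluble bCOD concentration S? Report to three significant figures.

S ≈ 2.45 mg/L

For a completely mixed reactor with recycle the Lawrence–McCarty relation gives S = K_s·(1 + k_d·θ_c) / [θ_c·(Y·k − k_d) − 1] = 64.0 × (1 + 0.0488 × 16.5) / [16.5 × (0.450 × 6.60 − 0.0488) − 1] = 115.5 / 47.20 = 2.448 mg/L.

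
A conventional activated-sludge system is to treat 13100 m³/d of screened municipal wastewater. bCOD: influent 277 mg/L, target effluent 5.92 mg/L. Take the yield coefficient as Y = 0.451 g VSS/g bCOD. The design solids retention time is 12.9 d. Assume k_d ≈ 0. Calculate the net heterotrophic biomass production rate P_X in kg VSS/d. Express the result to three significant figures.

Since k_d ≈ 0, Y_obs = Y = 0.451 g VSS/g bCOD.
ΔS = 277 − 5.92 = 271.1 mg/L, so the substrate removal rate is 13100 × 271.1/1000 = 3551 kg bCOD/d.
P_X = Y_obs · Q(S₀ − S) = 0.4510 × 3551 = 1602 kg VSS/d.

P_X ≈ 1600 kg VSS/d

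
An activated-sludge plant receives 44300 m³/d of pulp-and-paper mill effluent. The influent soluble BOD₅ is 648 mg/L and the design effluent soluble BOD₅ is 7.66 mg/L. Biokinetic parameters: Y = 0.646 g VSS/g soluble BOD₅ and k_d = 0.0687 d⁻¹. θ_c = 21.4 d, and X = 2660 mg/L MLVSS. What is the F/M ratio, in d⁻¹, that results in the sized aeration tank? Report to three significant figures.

Steady-state biomass mass balance: V·X·(1 + k_d·θ_c) = Y·Q·(S₀ − S)·θ_c, so V = 0.646 × 44300 × (648 − 7.66) × 21.4 / [2660 × (1 + 0.0687 × 21.4)] = 3.92×10^8 / 6571 = 59683 m³.
F/M = applied load / biomass = Q·S₀/(V·X) = 44300 × 648 / (59683 × 2660) = 0.1808 d⁻¹.

F/M ≈ 0.181 d⁻¹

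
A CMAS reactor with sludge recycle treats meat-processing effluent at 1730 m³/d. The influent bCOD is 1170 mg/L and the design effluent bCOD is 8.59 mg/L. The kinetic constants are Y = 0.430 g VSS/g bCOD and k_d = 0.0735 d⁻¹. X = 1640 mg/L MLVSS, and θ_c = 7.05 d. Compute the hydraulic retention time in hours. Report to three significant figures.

τ ≈ 33.9 h

From the SRT design equation V = Y Q (S₀−S) θ_c / [X (1 + k_d θ_c)] = 0.430 × 1730 × (1170 − 8.59) × 7.05 / [1640 × (1 + 0.0735 × 7.05)] = 6.09×10^6 / 2490 = 2446 m³.
HRT = V/Q = 2446 m³ / 1730 m³·d⁻¹ = 1.414 d × 24 = 33.94 h.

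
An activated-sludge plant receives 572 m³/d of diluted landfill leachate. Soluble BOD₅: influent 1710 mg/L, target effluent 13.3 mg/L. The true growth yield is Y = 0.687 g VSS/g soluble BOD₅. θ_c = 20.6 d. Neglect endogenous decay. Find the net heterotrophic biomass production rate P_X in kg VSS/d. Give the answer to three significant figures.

No decay correction is needed, so Y_obs = Y = 0.687.
Substrate removed = Q·(S₀ − S) = 572 m³/d × (1710 − 13.3) g/m³ = 9.71×10^5 g/d = 970.5 kg/d.
Biomass produced: P_X = Y_obs·Q·ΔS = 0.6870 × 970.5 ≈ 666.7 kg VSS/d.

P_X ≈ 667 kg VSS/d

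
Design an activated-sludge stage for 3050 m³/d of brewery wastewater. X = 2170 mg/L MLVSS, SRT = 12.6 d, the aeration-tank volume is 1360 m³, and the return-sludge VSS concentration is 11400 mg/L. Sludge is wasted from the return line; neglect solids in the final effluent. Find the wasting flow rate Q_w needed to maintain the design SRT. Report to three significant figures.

Q_w ≈ 20.5 m³/d

θ_c = V·X/(Q_w·X_r) when wasting from the recycle, so Q_w = V·X/(θ_c·X_r) = 1360 × 2170 / (12.6 × 11400) = 20.55 m³/d.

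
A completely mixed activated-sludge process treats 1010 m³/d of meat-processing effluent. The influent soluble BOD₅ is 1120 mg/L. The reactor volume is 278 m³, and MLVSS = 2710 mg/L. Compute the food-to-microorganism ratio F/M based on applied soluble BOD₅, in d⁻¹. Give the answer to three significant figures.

F/M ≈ 1.50 d⁻¹

F/M = Q·S₀ / (V·X) = 1010 × 1120 / (278.0 × 2710) = 1.501 g soluble BOD₅·(g VSS·d)⁻¹.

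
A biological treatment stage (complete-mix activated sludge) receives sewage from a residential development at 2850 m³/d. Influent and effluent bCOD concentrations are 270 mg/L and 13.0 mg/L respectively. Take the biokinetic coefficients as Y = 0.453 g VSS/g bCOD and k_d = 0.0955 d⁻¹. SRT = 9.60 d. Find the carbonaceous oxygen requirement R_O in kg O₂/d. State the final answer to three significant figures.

R_O ≈ 487 kg O₂/d

The observed yield is Y_obs = Y/(1 + k_d·θ_c) = 0.453 / (1 + 0.0955 × 9.60) = 0.453 / 1.917 = 0.2363 g VSS per g bCOD removed.
Substrate removed = Q·(S₀ − S) = 2850 m³/d × (270 − 13.0) g/m³ = 7.32×10^5 g/d = 732.5 kg/d.
P_X = Y_obs·Q·(S₀ − S) = 0.2363 × 732.5 = 173.1 kg VSS/d.
R_O = Q·ΔS − 1.42 P_X = 732.5 − 245.8 = 486.6 kg O₂/d.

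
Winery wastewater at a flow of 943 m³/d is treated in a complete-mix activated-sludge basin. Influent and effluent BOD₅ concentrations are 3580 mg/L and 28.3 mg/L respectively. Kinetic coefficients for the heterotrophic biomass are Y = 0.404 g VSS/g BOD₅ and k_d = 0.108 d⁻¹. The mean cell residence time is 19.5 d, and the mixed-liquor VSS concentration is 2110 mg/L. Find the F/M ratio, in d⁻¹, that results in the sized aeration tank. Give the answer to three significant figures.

F/M ≈ 0.397 d⁻¹

Steady-state biomass mass balance: V·X·(1 + k_d·θ_c) = Y·Q·(S₀ − S)·θ_c, so V = 0.404 × 943 × (3580 − 28.3) × 19.5 / [2110 × (1 + 0.108 × 19.5)] = 2.64×10^7 / 6554 = 4026 m³.
F/M = applied load / biomass = Q·S₀/(V·X) = 943 × 3580 / (4026 × 2110) = 0.3974 d⁻¹.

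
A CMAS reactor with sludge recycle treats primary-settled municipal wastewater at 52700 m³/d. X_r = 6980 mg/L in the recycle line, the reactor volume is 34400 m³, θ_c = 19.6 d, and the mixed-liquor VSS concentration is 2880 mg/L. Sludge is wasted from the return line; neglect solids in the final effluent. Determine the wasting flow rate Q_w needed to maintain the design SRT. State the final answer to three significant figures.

Q_w ≈ 724 m³/d

Q_w = (V·X)/(θ_c X_r) = 34400 × 2880 / (19.6 × 6980) = 724.2 m³/d.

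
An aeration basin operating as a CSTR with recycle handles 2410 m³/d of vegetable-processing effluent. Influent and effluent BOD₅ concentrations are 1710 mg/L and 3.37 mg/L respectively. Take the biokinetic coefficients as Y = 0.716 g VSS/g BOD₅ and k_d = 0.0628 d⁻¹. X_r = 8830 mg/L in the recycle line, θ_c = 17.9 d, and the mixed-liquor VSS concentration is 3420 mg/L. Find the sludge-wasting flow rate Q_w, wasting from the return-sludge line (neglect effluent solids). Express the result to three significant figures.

From the SRT design equation V = Y Q (S₀−S) θ_c / [X (1 + k_d θ_c)] = 0.716 × 2410 × (1710 − 3.37) × 17.9 / [3420 × (1 + 0.0628 × 17.9)] = 5.27×10^7 / 7264 = 7256 m³.
Q_w = (V·X)/(θ_c X_r) = 7256 × 3420 / (17.9 × 8830) = 157.0 m³/d.

Q_w ≈ 157 m³/d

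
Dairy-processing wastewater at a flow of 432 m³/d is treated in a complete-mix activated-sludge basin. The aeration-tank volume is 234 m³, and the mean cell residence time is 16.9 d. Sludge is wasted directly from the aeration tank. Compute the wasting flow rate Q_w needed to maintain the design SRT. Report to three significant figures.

Q_w ≈ 13.8 m³/d

With mixed-liquor wasting, θ_c = V/Q_w, so Q_w = V/θ_c = 234.0/16.9 = 13.85 m³/d.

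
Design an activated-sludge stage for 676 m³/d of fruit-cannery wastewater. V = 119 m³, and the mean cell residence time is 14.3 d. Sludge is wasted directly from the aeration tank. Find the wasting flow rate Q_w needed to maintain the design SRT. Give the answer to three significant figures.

Q_w ≈ 8.32 m³/d

Wasting from the aeration tank: Q_w = V / θ_c = 119.0 / 14.3 = 8.322 m³/d.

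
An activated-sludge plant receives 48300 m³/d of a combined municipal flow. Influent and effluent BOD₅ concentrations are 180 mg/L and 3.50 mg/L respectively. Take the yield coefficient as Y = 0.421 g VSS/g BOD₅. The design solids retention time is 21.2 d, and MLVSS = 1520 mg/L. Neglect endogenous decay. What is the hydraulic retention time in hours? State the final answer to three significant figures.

τ ≈ 24.9 h

Biomass mass balance (decay neglected): V·X = Y·Q·(S₀ − S)·θ_c, so V = 0.421 × 48300 × (180 − 3.50) × 21.2 / 1520 = 50057 m³.
HRT = V/Q = 50057 m³ / 48300 m³·d⁻¹ = 1.036 d × 24 = 24.87 h.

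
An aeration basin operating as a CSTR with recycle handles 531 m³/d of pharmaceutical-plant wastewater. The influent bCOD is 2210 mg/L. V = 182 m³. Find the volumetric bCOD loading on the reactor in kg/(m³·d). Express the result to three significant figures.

L_v = Q S₀ / V = 531 × 2210 × 10⁻³ / 182.0 = 6.448 kg/(m³·d).

L_v ≈ 6.45 kg bCOD/(m³·d)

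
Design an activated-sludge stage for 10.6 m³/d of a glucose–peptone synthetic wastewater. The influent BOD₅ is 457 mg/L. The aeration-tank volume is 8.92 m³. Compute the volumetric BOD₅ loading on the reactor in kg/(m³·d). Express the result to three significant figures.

L_v = Q S₀ / V = 10.6 × 457 × 10⁻³ / 8.920 = 0.5431 kg/(m³·d).

L_v ≈ 0.543 kg BOD₅/(m³·d)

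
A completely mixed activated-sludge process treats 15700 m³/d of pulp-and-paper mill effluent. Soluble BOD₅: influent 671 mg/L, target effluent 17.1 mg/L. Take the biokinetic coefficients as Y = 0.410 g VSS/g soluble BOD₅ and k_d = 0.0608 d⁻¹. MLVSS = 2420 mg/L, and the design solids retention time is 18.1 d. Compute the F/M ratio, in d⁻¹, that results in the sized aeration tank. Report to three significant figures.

Rearranging the biomass balance for a CMAS with decay, V = Y·Q·ΔS·θ_c / [X·(1+k_d θ_c)] = 0.410 × 15700 × (671 − 17.1) × 18.1 / [2420 × (1 + 0.0608 × 18.1)] = 7.62×10^7 / 5083 = 14988 m³.
F/M = applied load / biomass = Q·S₀/(V·X) = 15700 × 671 / (14988 × 2420) = 0.2904 d⁻¹.

F/M ≈ 0.290 d⁻¹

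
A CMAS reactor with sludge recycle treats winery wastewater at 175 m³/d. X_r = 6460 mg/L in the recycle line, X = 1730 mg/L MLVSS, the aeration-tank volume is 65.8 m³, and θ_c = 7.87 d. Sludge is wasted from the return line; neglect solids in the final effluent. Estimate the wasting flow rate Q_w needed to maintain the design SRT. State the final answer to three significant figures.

θ_c = V·X/(Q_w·X_r) when wasting from the recycle, so Q_w = V·X/(θ_c·X_r) = 65.80 × 1730 / (7.87 × 6460) = 2.239 m³/d.

Q_w ≈ 2.24 m³/d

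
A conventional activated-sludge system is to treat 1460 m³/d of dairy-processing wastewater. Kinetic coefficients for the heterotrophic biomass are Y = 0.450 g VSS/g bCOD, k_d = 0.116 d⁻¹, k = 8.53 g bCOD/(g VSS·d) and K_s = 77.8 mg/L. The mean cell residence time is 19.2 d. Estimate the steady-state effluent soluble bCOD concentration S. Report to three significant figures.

S ≈ 3.56 mg/L

For a completely mixed reactor with recycle the Lawrence–McCarty relation gives S = K_s·(1 + k_d·θ_c) / [θ_c·(Y·k − k_d) − 1] = 77.8 × (1 + 0.116 × 19.2) / [19.2 × (0.450 × 8.53 − 0.116) − 1] = 251.1 / 70.47 = 3.563 mg/L.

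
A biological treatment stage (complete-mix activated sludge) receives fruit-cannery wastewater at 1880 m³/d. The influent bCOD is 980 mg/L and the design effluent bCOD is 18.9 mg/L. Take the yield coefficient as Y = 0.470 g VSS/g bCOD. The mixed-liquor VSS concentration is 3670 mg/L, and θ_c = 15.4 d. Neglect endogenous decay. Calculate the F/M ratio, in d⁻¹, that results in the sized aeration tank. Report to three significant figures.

V·X = Y·Q·ΔS·θ_c gives V = 0.470 × 1880 × (980 − 18.9) × 15.4 / 3670 = 3564 m³.
Food-to-microorganism ratio F/M = Q S₀ / (V X) = 1880 × 980 / (3564 × 3670) = 0.1409 d⁻¹.

F/M ≈ 0.141 d⁻¹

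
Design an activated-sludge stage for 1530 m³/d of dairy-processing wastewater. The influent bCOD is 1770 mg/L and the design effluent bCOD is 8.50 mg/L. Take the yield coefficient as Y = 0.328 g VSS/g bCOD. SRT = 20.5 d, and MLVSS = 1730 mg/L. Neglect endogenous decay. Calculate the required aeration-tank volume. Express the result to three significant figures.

V ≈ 10500 m³

With k_d = 0 the design equation reduces to V = Y Q (S₀−S) θ_c / X = 0.328 × 1530 × (1770 − 8.50) × 20.5 / 1730 = 10475 m³.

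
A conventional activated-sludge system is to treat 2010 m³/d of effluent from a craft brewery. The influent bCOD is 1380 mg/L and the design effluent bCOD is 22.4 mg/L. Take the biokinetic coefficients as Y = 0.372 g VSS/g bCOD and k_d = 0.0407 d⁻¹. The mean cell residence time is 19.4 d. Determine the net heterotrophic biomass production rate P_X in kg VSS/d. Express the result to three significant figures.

Y_obs = Y / (1 + k_d θ_c) = 0.372 / (1 + 0.0407 × 19.4) = 0.372 / 1.790 = 0.2079.
Q·(S₀ − S) = 2010 × (1380 − 22.4) × 10⁻³ = 2729 kg/d removed.
Net biomass production P_X = Y_obs × Q·(S₀ − S) = 0.2079 × 2729 = 567.2 kg VSS/d.

P_X ≈ 567 kg VSS/d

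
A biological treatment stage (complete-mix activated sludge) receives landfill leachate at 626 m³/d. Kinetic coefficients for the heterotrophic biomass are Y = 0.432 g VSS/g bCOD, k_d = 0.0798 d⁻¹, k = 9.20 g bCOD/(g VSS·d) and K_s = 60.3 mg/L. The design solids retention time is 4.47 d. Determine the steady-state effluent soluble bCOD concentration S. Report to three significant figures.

From the Monod/SRT balance for a CMAS, S = K_s·(1+k_d θ_c)/[θ_c·(Y k − k_d) − 1] = 60.3 × (1 + 0.0798 × 4.47) / [4.47 × (0.432 × 9.20 − 0.0798) − 1] = 81.81 / 16.41 = 4.986 mg/L.

S ≈ 4.99 mg/L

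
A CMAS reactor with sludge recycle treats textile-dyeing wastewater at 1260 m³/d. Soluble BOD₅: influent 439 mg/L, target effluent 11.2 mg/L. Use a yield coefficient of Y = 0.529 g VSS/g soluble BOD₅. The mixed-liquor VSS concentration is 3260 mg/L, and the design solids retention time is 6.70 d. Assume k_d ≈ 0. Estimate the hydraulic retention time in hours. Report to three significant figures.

τ ≈ 11.2 h

V·X = Y·Q·ΔS·θ_c gives V = 0.529 × 1260 × (439 − 11.2) × 6.70 / 3260 = 586.0 m³.
Hydraulic retention time τ = V/Q = 586.0 / 1260 = 0.4651 d = 11.16 h.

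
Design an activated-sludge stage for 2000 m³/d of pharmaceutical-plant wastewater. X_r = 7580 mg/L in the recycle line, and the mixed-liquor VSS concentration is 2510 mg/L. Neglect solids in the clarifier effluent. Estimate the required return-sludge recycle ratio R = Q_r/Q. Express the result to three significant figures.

R = Q_r/Q = X/(X_r − X) = 2510 / (7580 − 2510) = 0.4951.

R ≈ 0.495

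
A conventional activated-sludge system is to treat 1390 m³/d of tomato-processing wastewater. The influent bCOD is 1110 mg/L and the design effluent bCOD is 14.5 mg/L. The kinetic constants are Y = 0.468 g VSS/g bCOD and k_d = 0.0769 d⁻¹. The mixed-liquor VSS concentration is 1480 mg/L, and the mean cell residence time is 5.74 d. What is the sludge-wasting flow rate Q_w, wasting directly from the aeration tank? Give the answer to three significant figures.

Q_w ≈ 334 m³/d

Steady-state biomass mass balance: V·X·(1 + k_d·θ_c) = Y·Q·(S₀ − S)·θ_c, so V = 0.468 × 1390 × (1110 − 14.5) × 5.74 / [1480 × (1 + 0.0769 × 5.74)] = 4.09×10^6 / 2133 = 1918 m³.
With mixed-liquor wasting, θ_c = V/Q_w, so Q_w = V/θ_c = 1918/5.74 = 334.1 m³/d.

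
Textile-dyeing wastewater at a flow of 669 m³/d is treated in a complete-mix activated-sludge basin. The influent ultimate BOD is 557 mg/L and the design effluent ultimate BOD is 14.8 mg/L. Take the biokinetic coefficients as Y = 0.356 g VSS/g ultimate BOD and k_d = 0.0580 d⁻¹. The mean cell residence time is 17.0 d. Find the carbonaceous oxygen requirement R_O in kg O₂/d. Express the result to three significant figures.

R_O ≈ 270 kg O₂/d

Y_obs = Y / (1 + k_d θ_c) = 0.356 / (1 + 0.0580 × 17.0) = 0.356 / 1.986 = 0.1793.
Substrate removed = Q·(S₀ − S) = 669 m³/d × (557 − 14.8) g/m³ = 3.63×10^5 g/d = 362.7 kg/d.
P_X = Y_obs·Q·(S₀ − S) = 0.1793 × 362.7 = 65.02 kg VSS/d.
R_O = Q·ΔS − 1.42 P_X = 362.7 − 92.33 = 270.4 kg O₂/d.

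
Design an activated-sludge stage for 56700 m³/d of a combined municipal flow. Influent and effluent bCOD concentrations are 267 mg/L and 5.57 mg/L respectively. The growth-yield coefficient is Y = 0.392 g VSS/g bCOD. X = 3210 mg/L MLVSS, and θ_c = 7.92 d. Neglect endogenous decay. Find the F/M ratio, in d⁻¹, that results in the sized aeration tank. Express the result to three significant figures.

With k_d = 0 the design equation reduces to V = Y Q (S₀−S) θ_c / X = 0.392 × 56700 × (267 − 5.57) × 7.92 / 3210 = 14337 m³.
F/M = applied load / biomass = Q·S₀/(V·X) = 56700 × 267 / (14337 × 3210) = 0.3290 d⁻¹.

F/M ≈ 0.329 d⁻¹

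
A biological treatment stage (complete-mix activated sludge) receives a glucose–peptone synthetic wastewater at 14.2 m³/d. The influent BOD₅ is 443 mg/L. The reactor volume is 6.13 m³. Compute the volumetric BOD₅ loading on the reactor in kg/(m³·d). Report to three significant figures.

Volumetric loading L_v = Q·S₀ / V = 14.2 × 443 g/m³ / 6.130 m³ = 1026 g/(m³·d) = 1.026 kg BOD₅/(m³·d).

L_v ≈ 1.03 kg BOD₅/(m³·d)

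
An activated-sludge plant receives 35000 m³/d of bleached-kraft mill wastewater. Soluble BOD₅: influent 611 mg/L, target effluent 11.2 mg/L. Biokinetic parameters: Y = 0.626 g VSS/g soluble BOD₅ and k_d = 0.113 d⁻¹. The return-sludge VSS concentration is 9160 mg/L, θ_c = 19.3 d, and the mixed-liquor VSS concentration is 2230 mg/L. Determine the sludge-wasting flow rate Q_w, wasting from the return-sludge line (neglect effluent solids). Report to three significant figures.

Q_w ≈ 451 m³/d

From the SRT design equation V = Y Q (S₀−S) θ_c / [X (1 + k_d θ_c)] = 0.626 × 35000 × (611 − 11.2) × 19.3 / [2230 × (1 + 0.113 × 19.3)] = 2.54×10^8 / 7093 = 35756 m³.
Q_w = (V·X)/(θ_c X_r) = 35756 × 2230 / (19.3 × 9160) = 451.0 m³/d.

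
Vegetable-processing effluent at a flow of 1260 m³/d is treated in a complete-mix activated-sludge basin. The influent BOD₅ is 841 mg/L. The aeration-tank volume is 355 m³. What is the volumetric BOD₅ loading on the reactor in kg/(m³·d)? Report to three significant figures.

L_v ≈ 2.98 kg BOD₅/(m³·d)

Applied BOD₅ load per unit volume = Q·S₀/V = (1260 × 841/1000)/355.0 = 2.985 kg BOD₅·m⁻³·d⁻¹.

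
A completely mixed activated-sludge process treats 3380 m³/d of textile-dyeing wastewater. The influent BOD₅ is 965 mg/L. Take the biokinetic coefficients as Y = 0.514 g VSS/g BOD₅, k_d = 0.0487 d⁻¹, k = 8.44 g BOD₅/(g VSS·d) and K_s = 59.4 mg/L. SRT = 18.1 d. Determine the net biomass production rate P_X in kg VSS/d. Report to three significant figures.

From the Monod/SRT balance for a CMAS, S = K_s·(1+k_d θ_c)/[θ_c·(Y k − k_d) − 1] = 59.4 × (1 + 0.0487 × 18.1) / [18.1 × (0.514 × 8.44 − 0.0487) − 1] = 111.8 / 76.64 = 1.458 mg/L.
The observed yield is Y_obs = Y/(1 + k_d·θ_c) = 0.514 / (1 + 0.0487 × 18.1) = 0.514 / 1.881 = 0.2732 g VSS per g BOD₅ removed.
Mass of BOD₅ removed per day: Q(S₀ − S) = 3380 × 963.5 g/m³ = 3257 kg/d.
P_X = Y_obs · Q(S₀ − S) = 0.2732 × 3257 = 889.7 kg VSS/d.

P_X ≈ 890 kg VSS/d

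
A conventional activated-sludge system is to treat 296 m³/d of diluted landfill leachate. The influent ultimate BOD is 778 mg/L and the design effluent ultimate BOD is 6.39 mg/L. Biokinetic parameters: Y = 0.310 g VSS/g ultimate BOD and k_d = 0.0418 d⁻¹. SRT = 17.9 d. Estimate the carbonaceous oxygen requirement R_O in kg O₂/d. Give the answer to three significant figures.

Correct the yield for decay: Y_obs = Y/(1 + k_d θ_c) = 0.310 / (1 + 0.0418 × 17.9) = 0.310 / 1.748 = 0.1773.
Substrate removed = Q·(S₀ − S) = 296 m³/d × (778 − 6.39) g/m³ = 2.28×10^5 g/d = 228.4 kg/d.
P_X = Y_obs·Q·(S₀ − S) = 0.1773 × 228.4 = 40.50 kg VSS/d.
Carbonaceous O₂ demand = substrate oxidised − cell-mass equivalent = 228.4 − 1.42 × 40.50 = 170.9 kg O₂/d.

R_O ≈ 171 kg O₂/d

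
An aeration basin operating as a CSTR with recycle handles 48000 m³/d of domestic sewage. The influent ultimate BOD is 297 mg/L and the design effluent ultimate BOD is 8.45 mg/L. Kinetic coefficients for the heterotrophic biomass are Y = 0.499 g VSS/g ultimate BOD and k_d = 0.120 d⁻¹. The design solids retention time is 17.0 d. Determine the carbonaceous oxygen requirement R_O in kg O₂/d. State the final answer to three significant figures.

Observed yield with endogenous decay: Y_obs = Y / (1 + k_d·θ_c) = 0.499 / (1 + 0.120 × 17.0) = 0.499 / 3.040 = 0.1641 g VSS/g ultimate BOD.
Substrate removed = Q·(S₀ − S) = 48000 m³/d × (297 − 8.45) g/m³ = 1.39×10^7 g/d = 13850 kg/d.
Net sludge production P_X = 0.1641 × 13850 = 2273 kg VSS/d.
R_O = Q·(S₀ − S) − 1.42·P_X = 13850 − 1.42 × 2273 = 10622 kg O₂/d.

R_O ≈ 10600 kg O₂/d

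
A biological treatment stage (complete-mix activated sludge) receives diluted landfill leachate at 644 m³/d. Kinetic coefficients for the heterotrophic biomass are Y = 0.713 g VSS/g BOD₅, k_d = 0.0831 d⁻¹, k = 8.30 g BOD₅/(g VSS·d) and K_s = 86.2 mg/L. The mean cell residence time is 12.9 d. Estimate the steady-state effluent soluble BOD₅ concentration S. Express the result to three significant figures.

For a completely mixed reactor with recycle the Lawrence–McCarty relation gives S = K_s·(1 + k_d·θ_c) / [θ_c·(Y·k − k_d) − 1] = 86.2 × (1 + 0.0831 × 12.9) / [12.9 × (0.713 × 8.30 − 0.0831) − 1] = 178.6 / 74.27 = 2.405 mg/L.

S ≈ 2.40 mg/L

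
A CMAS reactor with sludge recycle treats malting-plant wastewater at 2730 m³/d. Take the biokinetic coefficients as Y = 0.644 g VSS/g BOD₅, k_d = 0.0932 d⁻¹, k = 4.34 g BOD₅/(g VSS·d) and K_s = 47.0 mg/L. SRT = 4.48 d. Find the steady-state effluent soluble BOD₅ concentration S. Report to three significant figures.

S ≈ 6.00 mg/L

For a completely mixed reactor with recycle the Lawrence–McCarty relation gives S = K_s·(1 + k_d·θ_c) / [θ_c·(Y·k − k_d) − 1] = 47.0 × (1 + 0.0932 × 4.48) / [4.48 × (0.644 × 4.34 − 0.0932) − 1] = 66.62 / 11.10 = 6.000 mg/L.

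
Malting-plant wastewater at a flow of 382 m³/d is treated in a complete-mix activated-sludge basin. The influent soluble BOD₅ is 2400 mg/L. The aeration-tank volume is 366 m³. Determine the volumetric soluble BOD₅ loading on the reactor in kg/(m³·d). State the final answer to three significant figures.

Volumetric loading L_v = Q·S₀ / V = 382 × 2400 g/m³ / 366.0 m³ = 2505 g/(m³·d) = 2.505 kg soluble BOD₅/(m³·d).

L_v ≈ 2.50 kg soluble BOD₅/(m³·d)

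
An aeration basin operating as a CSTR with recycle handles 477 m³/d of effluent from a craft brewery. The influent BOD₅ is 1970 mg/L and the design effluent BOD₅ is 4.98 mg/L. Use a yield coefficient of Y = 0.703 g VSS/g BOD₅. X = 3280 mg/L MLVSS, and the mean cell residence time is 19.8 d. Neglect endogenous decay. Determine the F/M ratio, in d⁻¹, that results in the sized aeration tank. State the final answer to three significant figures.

F/M ≈ 0.0720 d⁻¹

Biomass mass balance (decay neglected): V·X = Y·Q·(S₀ − S)·θ_c, so V = 0.703 × 477 × (1970 − 4.98) × 19.8 / 3280 = 3978 m³.
F/M = applied load / biomass = Q·S₀/(V·X) = 477 × 1970 / (3978 × 3280) = 0.07202 d⁻¹.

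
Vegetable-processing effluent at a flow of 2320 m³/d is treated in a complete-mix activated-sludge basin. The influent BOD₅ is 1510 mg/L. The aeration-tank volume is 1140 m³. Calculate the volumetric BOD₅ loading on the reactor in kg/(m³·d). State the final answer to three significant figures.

L_v ≈ 3.07 kg BOD₅/(m³·d)

Volumetric loading L_v = Q·S₀ / V = 2320 × 1510 g/m³ / 1140 m³ = 3073 g/(m³·d) = 3.073 kg BOD₅/(m³·d).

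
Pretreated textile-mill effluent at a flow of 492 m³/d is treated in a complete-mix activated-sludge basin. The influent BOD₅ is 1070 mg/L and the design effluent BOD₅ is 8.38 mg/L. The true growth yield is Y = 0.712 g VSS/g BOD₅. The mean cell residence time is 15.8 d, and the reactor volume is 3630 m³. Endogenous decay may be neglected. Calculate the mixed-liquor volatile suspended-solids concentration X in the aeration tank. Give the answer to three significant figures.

X ≈ 1620 mg/L

X = Y·Q·ΔS·θ_c / V = 0.712 × 492 × (1070 − 8.38) × 15.8 / 3630 = 1619 mg/L.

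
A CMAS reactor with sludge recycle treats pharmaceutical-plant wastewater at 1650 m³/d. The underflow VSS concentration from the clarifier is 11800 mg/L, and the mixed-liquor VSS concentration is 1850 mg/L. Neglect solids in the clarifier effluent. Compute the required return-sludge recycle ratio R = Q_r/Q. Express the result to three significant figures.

Solids balance on the clarifier gives (1+R)X = R·X_r, so R = X/(X_r − X) = 1850 / (11800 − 1850) = 0.1859.

R ≈ 0.186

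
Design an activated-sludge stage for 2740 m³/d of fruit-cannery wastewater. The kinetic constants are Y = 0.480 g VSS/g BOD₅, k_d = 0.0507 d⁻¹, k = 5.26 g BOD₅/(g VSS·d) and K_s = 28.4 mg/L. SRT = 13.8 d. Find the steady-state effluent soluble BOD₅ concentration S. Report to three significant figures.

S ≈ 1.46 mg/L

For a completely mixed reactor with recycle the Lawrence–McCarty relation gives S = K_s·(1 + k_d·θ_c) / [θ_c·(Y·k − k_d) − 1] = 28.4 × (1 + 0.0507 × 13.8) / [13.8 × (0.480 × 5.26 − 0.0507) − 1] = 48.27 / 33.14 = 1.456 mg/L.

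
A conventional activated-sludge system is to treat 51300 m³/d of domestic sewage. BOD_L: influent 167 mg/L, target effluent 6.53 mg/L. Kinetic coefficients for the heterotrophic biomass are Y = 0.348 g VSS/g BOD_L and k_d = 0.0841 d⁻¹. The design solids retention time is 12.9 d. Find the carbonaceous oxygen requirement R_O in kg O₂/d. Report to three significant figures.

Y_obs = Y / (1 + k_d θ_c) = 0.348 / (1 + 0.0841 × 12.9) = 0.348 / 2.085 = 0.1669.
Mass of BOD_L removed per day: Q(S₀ − S) = 51300 × 160.5 g/m³ = 8232 kg/d.
P_X = Y_obs·Q·(S₀ − S) = 0.1669 × 8232 = 1374 kg VSS/d.
R_O = Q·(S₀ − S) − 1.42·P_X = 8232 − 1.42 × 1374 = 6281 kg O₂/d.

R_O ≈ 6280 kg O₂/d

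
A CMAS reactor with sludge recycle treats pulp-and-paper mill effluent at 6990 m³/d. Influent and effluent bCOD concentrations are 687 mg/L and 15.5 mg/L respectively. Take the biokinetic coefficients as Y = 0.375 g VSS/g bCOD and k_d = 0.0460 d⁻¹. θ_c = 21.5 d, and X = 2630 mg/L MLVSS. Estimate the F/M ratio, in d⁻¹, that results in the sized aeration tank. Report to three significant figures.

Rearranging the biomass balance for a CMAS with decay, V = Y·Q·ΔS·θ_c / [X·(1+k_d θ_c)] = 0.375 × 6990 × (687 − 15.5) × 21.5 / [2630 × (1 + 0.0460 × 21.5)] = 3.78×10^7 / 5231 = 7234 m³.
F/M = applied load / biomass = Q·S₀/(V·X) = 6990 × 687 / (7234 × 2630) = 0.2524 d⁻¹.

F/M ≈ 0.252 d⁻¹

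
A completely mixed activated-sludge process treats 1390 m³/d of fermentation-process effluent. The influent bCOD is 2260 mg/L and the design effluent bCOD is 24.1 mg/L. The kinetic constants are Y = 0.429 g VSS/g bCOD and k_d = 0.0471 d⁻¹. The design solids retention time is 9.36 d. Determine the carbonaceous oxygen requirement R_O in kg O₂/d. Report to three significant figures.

R_O ≈ 1790 kg O₂/d

Y_obs = Y / (1 + k_d θ_c) = 0.429 / (1 + 0.0471 × 9.36) = 0.429 / 1.441 = 0.2977.
Q·(S₀ − S) = 1390 × (2260 − 24.1) × 10⁻³ = 3108 kg/d removed.
Net sludge production P_X = 0.2977 × 3108 = 925.3 kg VSS/d.
R_O = Q·ΔS − 1.42 P_X = 3108 − 1314 = 1794 kg O₂/d.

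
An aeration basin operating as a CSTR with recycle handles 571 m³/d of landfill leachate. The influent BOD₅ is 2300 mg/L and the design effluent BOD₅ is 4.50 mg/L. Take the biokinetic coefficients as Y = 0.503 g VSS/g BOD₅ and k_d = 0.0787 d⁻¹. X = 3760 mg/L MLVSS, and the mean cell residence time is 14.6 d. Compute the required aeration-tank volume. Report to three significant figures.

Rearranging the biomass balance for a CMAS with decay, V = Y·Q·ΔS·θ_c / [X·(1+k_d θ_c)] = 0.503 × 571 × (2300 − 4.50) × 14.6 / [3760 × (1 + 0.0787 × 14.6)] = 9.63×10^6 / 8080 = 1191 m³.

V ≈ 1190 m³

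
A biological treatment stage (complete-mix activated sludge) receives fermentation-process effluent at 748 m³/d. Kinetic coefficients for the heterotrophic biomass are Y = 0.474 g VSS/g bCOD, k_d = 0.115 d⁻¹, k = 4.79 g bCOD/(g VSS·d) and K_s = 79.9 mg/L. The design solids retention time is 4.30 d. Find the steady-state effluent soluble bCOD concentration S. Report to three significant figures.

S ≈ 14.4 mg/L

From the Monod/SRT balance for a CMAS, S = K_s·(1+k_d θ_c)/[θ_c·(Y k − k_d) − 1] = 79.9 × (1 + 0.115 × 4.30) / [4.30 × (0.474 × 4.79 − 0.115) − 1] = 119.4 / 8.268 = 14.44 mg/L.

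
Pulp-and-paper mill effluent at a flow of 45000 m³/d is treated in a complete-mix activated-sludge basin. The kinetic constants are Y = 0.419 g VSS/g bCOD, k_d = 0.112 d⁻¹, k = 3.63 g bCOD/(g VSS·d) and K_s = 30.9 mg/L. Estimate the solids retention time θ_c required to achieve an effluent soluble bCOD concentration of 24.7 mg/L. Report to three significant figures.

Specific growth rate at S = 24.7 mg/L: μ = YkS/(K_s+S) = 0.419·3.63·24.7/(30.9+24.7) = 0.6757 d⁻¹.
Then 1/θ_c = μ − k_d = 0.6757 − 0.112 = 0.5637 d⁻¹, giving θ_c = 1.774 d.

θ_c ≈ 1.77 d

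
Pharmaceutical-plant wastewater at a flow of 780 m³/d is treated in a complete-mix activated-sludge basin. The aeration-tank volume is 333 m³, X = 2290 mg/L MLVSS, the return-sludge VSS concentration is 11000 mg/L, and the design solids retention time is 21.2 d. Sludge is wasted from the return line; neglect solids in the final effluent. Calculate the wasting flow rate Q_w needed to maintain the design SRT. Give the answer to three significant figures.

Q_w ≈ 3.27 m³/d

θ_c = V·X/(Q_w·X_r) when wasting from the recycle, so Q_w = V·X/(θ_c·X_r) = 333.0 × 2290 / (21.2 × 11000) = 3.270 m³/d.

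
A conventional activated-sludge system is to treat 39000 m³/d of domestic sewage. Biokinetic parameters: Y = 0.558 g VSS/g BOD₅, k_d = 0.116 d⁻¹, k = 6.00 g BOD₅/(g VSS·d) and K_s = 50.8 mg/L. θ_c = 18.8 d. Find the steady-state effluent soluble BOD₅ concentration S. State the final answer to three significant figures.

Effluent substrate depends only on kinetics and SRT: S = K_s(1 + k_d θ_c) / [θ_c(Yk − k_d) − 1] = 50.8 × (1 + 0.116 × 18.8) / [18.8 × (0.558 × 6.00 − 0.116) − 1] = 161.6 / 59.76 = 2.704 mg/L.

S ≈ 2.70 mg/L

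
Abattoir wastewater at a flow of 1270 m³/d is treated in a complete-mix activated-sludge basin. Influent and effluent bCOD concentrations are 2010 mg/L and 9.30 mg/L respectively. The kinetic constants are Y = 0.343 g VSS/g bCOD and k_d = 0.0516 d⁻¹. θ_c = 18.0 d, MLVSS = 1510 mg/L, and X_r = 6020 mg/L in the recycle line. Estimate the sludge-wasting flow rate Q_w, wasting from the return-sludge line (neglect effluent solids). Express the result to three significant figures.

Steady-state biomass mass balance: V·X·(1 + k_d·θ_c) = Y·Q·(S₀ − S)·θ_c, so V = 0.343 × 1270 × (2010 − 9.30) × 18.0 / [1510 × (1 + 0.0516 × 18.0)] = 1.57×10^7 / 2912 = 5386 m³.
Q_w = (V·X)/(θ_c X_r) = 5386 × 1510 / (18.0 × 6020) = 75.06 m³/d.

Q_w ≈ 75.1 m³/d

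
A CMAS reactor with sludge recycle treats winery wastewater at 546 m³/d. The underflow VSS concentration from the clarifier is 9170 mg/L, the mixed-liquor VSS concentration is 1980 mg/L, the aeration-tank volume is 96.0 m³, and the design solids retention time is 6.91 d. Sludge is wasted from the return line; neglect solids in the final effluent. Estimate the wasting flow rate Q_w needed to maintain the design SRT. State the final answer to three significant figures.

Q_w ≈ 3.00 m³/d

Wasting from the return line (neglecting effluent solids): Q_w = V·X / (θ_c·X_r) = 96.00 × 1980 / (6.91 × 9170) = 3.000 m³/d.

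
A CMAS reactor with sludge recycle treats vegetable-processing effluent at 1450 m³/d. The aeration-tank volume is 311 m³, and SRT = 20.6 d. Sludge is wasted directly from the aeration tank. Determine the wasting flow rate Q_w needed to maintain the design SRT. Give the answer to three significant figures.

For wasting at MLVSS concentration, Q_w = V/θ_c = 311.0/20.6 = 15.10 m³/d.

Q_w ≈ 15.1 m³/d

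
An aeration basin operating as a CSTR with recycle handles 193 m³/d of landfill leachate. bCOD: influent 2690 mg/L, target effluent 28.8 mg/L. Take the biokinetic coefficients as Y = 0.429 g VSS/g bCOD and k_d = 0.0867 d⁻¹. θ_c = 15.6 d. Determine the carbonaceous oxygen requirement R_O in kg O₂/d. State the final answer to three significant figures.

Observed yield with endogenous decay: Y_obs = Y / (1 + k_d·θ_c) = 0.429 / (1 + 0.0867 × 15.6) = 0.429 / 2.353 = 0.1824 g VSS/g bCOD.
ΔS = 2690 − 28.8 = 2661 mg/L, so the substrate removal rate is 193 × 2661/1000 = 513.6 kg bCOD/d.
Biomass synthesised: P_X = Y_obs × 513.6 = 93.66 kg VSS/d.
Carbonaceous O₂ demand = substrate oxidised − cell-mass equivalent = 513.6 − 1.42 × 93.66 = 380.6 kg O₂/d.

R_O ≈ 381 kg O₂/d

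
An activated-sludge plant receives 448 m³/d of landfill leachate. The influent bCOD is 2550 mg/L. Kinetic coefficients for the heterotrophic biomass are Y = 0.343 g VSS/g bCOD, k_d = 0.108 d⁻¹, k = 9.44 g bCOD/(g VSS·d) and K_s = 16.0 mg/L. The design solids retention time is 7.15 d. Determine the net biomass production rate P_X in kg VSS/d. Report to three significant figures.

From the Monod/SRT balance for a CMAS, S = K_s·(1+k_d θ_c)/[θ_c·(Y k − k_d) − 1] = 16.0 × (1 + 0.108 × 7.15) / [7.15 × (0.343 × 9.44 − 0.108) − 1] = 28.36 / 21.38 = 1.326 mg/L.
Correct the yield for decay: Y_obs = Y/(1 + k_d θ_c) = 0.343 / (1 + 0.108 × 7.15) = 0.343 / 1.772 = 0.1935.
Q·(S₀ − S) = 448 × (2550 − 1.33) × 10⁻³ = 1142 kg/d removed.
So the net sludge growth is P_X = 0.1935 × 1142 = 221.0 kg VSS/d.

P_X ≈ 221 kg VSS/d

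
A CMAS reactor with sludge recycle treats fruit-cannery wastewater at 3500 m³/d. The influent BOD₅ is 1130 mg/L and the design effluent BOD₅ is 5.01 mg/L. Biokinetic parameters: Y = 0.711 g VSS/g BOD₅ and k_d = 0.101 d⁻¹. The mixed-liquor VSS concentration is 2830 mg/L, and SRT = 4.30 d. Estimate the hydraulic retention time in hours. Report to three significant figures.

From the SRT design equation V = Y Q (S₀−S) θ_c / [X (1 + k_d θ_c)] = 0.711 × 3500 × (1130 − 5.01) × 4.30 / [2830 × (1 + 0.101 × 4.30)] = 1.2×10^7 / 4059 = 2966 m³.
HRT = V/Q = 2966 m³ / 3500 m³·d⁻¹ = 0.8473 d × 24 = 20.34 h.

τ ≈ 20.3 h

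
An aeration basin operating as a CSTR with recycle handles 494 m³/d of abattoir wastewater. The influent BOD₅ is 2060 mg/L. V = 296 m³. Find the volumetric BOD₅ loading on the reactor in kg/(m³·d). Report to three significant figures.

L_v ≈ 3.44 kg BOD₅/(m³·d)

Applied BOD₅ load per unit volume = Q·S₀/V = (494 × 2060/1000)/296.0 = 3.438 kg BOD₅·m⁻³·d⁻¹.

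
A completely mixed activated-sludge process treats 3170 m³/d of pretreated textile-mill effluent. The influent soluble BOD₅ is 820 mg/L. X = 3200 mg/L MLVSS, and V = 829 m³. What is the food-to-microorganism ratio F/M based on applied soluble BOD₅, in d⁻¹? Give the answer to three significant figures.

F/M = Q·S₀ / (V·X) = 3170 × 820 / (829.0 × 3200) = 0.9799 g soluble BOD₅·(g VSS·d)⁻¹.

F/M ≈ 0.980 d⁻¹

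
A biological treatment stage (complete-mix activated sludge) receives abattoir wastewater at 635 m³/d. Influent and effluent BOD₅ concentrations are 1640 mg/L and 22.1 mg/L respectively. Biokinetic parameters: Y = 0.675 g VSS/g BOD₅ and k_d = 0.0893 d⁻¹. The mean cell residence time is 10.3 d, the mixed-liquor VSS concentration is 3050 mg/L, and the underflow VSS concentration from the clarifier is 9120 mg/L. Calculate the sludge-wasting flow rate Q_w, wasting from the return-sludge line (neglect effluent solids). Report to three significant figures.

Q_w ≈ 39.6 m³/d

From the SRT design equation V = Y Q (S₀−S) θ_c / [X (1 + k_d θ_c)] = 0.675 × 635 × (1640 − 22.1) × 10.3 / [3050 × (1 + 0.0893 × 10.3)] = 7.14×10^6 / 5855 = 1220 m³.
θ_c = V·X/(Q_w·X_r) when wasting from the recycle, so Q_w = V·X/(θ_c·X_r) = 1220 × 3050 / (10.3 × 9120) = 39.61 m³/d.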